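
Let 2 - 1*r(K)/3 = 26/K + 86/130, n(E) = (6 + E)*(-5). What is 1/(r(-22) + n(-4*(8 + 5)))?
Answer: 715/169856 ≈ 0.0042094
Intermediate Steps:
n(E) = -30 - 5*E
r(K) = 261/65 - 78/K (r(K) = 6 - 3*(26/K + 86/130) = 6 - 3*(26/K + 86*(1/130)) = 6 - 3*(26/K + 43/65) = 6 - 3*(43/65 + 26/K) = 6 + (-129/65 - 78/K) = 261/65 - 78/K)
1/(r(-22) + n(-4*(8 + 5))) = 1/((261/65 - 78/(-22)) + (-30 - (-20)*(8 + 5))) = 1/((261/65 - 78*(-1/22)) + (-30 - (-20)*13)) = 1/((261/65 + 39/11) + (-30 - 5*(-52))) = 1/(5406/715 + (-30 + 260)) = 1/(5406/715 + 230) = 1/(169856/715) = 715/169856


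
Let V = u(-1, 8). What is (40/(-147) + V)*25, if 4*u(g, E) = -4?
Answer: -4675/147 ≈ -31.803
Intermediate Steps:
u(g, E) = -1 (u(g, E) = (1/4)*(-4) = -1)
V = -1
(40/(-147) + V)*25 = (40/(-147) - 1)*25 = (40*(-1/147) - 1)*25 = (-40/147 - 1)*25 = -187/147*25 = -4675/147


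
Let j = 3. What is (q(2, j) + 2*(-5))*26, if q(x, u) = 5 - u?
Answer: -208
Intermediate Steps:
(q(2, j) + 2*(-5))*26 = ((5 - 1*3) + 2*(-5))*26 = ((5 - 3) - 10)*26 = (2 - 10)*26 = -8*26 = -208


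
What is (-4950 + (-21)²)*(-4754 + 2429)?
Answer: 10483425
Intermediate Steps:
(-4950 + (-21)²)*(-4754 + 2429) = (-4950 + 441)*(-2325) = -4509*(-2325) = 10483425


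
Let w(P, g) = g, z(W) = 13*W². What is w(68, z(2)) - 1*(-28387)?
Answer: 28439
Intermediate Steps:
w(68, z(2)) - 1*(-28387) = 13*2² - 1*(-28387) = 13*4 + 28387 = 52 + 28387 = 28439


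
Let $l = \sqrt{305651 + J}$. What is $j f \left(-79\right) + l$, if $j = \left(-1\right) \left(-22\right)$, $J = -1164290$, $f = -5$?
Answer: $8690 + i \sqrt{858639} \approx 8690.0 + 926.63 i$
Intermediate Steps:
$j = 22$
$l = i \sqrt{858639}$ ($l = \sqrt{305651 - 1164290} = \sqrt{-858639} = i \sqrt{858639} \approx 926.63 i$)
$j f \left(-79\right) + l = 22 \left(-5\right) \left(-79\right) + i \sqrt{858639} = \left(-110\right) \left(-79\right) + i \sqrt{858639} = 8690 + i \sqrt{858639}$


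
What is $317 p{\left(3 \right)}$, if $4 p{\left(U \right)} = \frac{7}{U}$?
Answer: $\frac{2219}{12} \approx 184.92$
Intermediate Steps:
$p{\left(U \right)} = \frac{7}{4 U}$ ($p{\left(U \right)} = \frac{7 \frac{1}{U}}{4} = \frac{7}{4 U}$)
$317 p{\left(3 \right)} = 317 \frac{7}{4 \cdot 3} = 317 \cdot \frac{7}{4} \cdot \frac{1}{3} = 317 \cdot \frac{7}{12} = \frac{2219}{12}$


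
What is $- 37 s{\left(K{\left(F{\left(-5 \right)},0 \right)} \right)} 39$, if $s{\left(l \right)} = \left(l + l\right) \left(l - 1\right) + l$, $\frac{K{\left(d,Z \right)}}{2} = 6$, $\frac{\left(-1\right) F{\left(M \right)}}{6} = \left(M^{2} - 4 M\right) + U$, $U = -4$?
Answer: $-398268$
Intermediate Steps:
$F{\left(M \right)} = 24 - 6 M^{2} + 24 M$ ($F{\left(M \right)} = - 6 \left(\left(M^{2} - 4 M\right) - 4\right) = - 6 \left(-4 + M^{2} - 4 M\right) = 24 - 6 M^{2} + 24 M$)
$K{\left(d,Z \right)} = 12$ ($K{\left(d,Z \right)} = 2 \cdot 6 = 12$)
$s{\left(l \right)} = l + 2 l \left(-1 + l\right)$ ($s{\left(l \right)} = 2 l \left(-1 + l\right) + l = l + 2 l \left(-1 + l\right)$)
$- 37 s{\left(K{\left(F{\left(-5 \right)},0 \right)} \right)} 39 = - 37 \cdot 12 \left(-1 + 2 \cdot 12\right) 39 = - 37 \cdot 12 \left(-1 + 24\right) 39 = - 37 \cdot 12 \cdot 23 \cdot 39 = \left(-37\right) 276 \cdot 39 = \left(-10212\right) 39 = -398268$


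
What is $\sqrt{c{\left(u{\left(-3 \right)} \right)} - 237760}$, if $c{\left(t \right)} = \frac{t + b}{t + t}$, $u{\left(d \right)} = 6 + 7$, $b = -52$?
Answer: $\frac{i \sqrt{951046}}{2} \approx 487.61 i$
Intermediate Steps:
$u{\left(d \right)} = 13$
$c{\left(t \right)} = \frac{-52 + t}{2 t}$ ($c{\left(t \right)} = \frac{t - 52}{t + t} = \frac{-52 + t}{2 t}$)
$\sqrt{c{\left(u{\left(-3 \right)} \right)} - 237760} = \sqrt{\frac{-52 + 13}{2 \cdot 13} - 237760} = \sqrt{\frac{1}{2} \cdot \frac{1}{13} \left(-39\right) - 237760} = \sqrt{- \frac{3}{2} - 237760} = \sqrt{- \frac{475523}{2}} = \frac{i \sqrt{951046}}{2}$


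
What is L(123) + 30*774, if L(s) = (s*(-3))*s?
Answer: -22167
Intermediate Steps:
L(s) = -3*s**2 (L(s) = (-3*s)*s = -3*s**2)
L(123) + 30*774 = -3*123**2 + 30*774 = -3*15129 + 23220 = -45387 + 23220 = -22167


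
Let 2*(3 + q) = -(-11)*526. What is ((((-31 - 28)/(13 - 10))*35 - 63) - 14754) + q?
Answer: -37846/3 ≈ -12615.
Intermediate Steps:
q = 2890 (q = -3 + (-(-11)*526)/2 = -3 + (-1*(-5786))/2 = -3 + (½)*5786 = -3 + 2893 = 2890)
((((-31 - 28)/(13 - 10))*35 - 63) - 14754) + q = ((((-31 - 28)/(13 - 10))*35 - 63) - 14754) + 2890 = ((-59/3*35 - 63) - 14754) + 2890 = ((-2065/3 - 63) - 14754) + 2890 = (-2254/3 - 14754) + 2890 = -46516/3 + 2890 = -37846/3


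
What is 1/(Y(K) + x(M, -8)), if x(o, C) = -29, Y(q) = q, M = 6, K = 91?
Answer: 1/62 ≈ 0.016129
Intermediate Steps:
1/(Y(K) + x(M, -8)) = 1/(91 - 29) = 1/62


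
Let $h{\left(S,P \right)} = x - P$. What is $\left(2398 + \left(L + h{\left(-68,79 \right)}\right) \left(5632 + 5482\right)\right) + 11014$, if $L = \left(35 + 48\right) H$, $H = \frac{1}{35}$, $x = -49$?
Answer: $- \frac{48398838}{35} \approx -1.3828 \cdot 10^{6}$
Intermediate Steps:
$H = \frac{1}{35} \approx 0.028571$
$h{\left(S,P \right)} = -49 - P$
$L = \frac{83}{35}$ ($L = \left(35 + 48\right) \frac{1}{35} = 83 \cdot \frac{1}{35} = \frac{83}{35} \approx 2.3714$)
$\left(2398 + \left(L + h{\left(-68,79 \right)}\right) \left(5632 + 5482\right)\right) + 11014 = \left(2398 + \left(\frac{83}{35} - 128\right) \left(5632 + 5482\right)\right) + 11014 = \left(2398 + \left(\frac{83}{35} - 128\right) 11114\right) + 11014 = \left(2398 - \frac{48868258}{35}\right) + 11014 = - \frac{48784328}{35} + 11014 = - \frac{48398838}{35}$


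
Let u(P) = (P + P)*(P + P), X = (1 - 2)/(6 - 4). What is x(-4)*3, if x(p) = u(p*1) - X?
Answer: 387/2 ≈ 193.50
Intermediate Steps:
X = -½ (X = -1/2 = -1*½ = -½ ≈ -0.50000)
u(P) = 4*P² (u(P) = (2*P)*(2*P) = 4*P²)
x(p) = ½ + 4*p² (x(p) = 4*(p*1)² - 1*(-½) = 4*p² + ½ = ½ + 4*p²)
x(-4)*3 = (½ + 4*(-4)²)*3 = (½ + 4*16)*3 = (½ + 64)*3 = (129/2)*3 = 387/2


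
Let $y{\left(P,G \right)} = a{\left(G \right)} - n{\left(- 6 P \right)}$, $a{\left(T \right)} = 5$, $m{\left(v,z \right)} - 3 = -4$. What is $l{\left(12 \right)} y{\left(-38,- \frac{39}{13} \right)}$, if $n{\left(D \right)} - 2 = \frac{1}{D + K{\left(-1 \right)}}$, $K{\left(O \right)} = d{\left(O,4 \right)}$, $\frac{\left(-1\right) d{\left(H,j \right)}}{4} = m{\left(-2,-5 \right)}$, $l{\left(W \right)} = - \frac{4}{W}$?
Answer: $- \frac{695}{696} \approx -0.99856$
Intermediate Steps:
$m{\left(v,z \right)} = -1$ ($m{\left(v,z \right)} = 3 - 4 = -1$)
$d{\left(H,j \right)} = 4$ ($d{\left(H,j \right)} = \left(-4\right) \left(-1\right) = 4$)
$K{\left(O \right)} = 4$
$n{\left(D \right)} = 2 + \frac{1}{4 + D}$ ($n{\left(D \right)} = 2 + \frac{1}{D + 4} = 2 + \frac{1}{4 + D}$)
$y{\left(P,G \right)} = 5 - \frac{9 - 12 P}{4 - 6 P}$ ($y{\left(P,G \right)} = 5 - \frac{9 + 2 \left(- 6 P\right)}{4 - 6 P} = 5 - \frac{9 - 12 P}{4 - 6 P}$)
$l{\left(12 \right)} y{\left(-38,- \frac{39}{13} \right)} = - \frac{4}{12} \frac{-11 + 18 \left(-38\right)}{2 \left(-2 + 3 \left(-38\right)\right)} = \left(-4\right) \frac{1}{12} \frac{-11 - 684}{2 \left(-2 - 114\right)} = - \frac{\frac{1}{2} \frac{1}{-116} \left(-695\right)}{3} = - \frac{\frac{1}{2} \left(- \frac{1}{116}\right) \left(-695\right)}{3} = \left(- \frac{1}{3}\right) \frac{695}{232} = - \frac{695}{696}$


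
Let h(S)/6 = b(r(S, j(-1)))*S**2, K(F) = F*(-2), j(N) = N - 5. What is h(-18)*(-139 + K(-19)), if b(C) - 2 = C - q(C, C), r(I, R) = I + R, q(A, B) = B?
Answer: -392688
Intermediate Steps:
j(N) = -5 + N
K(F) = -2*F
b(C) = 2 (b(C) = 2 + (C - C) = 2 + 0 = 2)
h(S) = 12*S**2 (h(S) = 6*(2*S**2) = 12*S**2)
h(-18)*(-139 + K(-19)) = (12*(-18)**2)*(-139 - 2*(-19)) = (12*324)*(-139 + 38) = 3888*(-101) = -392688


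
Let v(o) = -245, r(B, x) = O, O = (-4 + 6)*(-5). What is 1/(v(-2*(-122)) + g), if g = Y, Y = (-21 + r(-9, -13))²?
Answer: 1/716 ≈ 0.0013966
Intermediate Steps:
O = -10 (O = 2*(-5) = -10)
r(B, x) = -10
Y = 961 (Y = (-21 - 10)² = (-31)² = 961)
g = 961
1/(v(-2*(-122)) + g) = 1/(-245 + 961) = 1/716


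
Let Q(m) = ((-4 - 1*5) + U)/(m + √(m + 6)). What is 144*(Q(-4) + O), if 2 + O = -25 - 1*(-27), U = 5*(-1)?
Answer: 576 + 144*√2 ≈ 779.65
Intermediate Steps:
U = -5
O = 0 (O = -2 + (-25 - 1*(-27)) = -2 + (-25 + 27) = -2 + 2 = 0)
Q(m) = -14/(m + √(6 + m)) (Q(m) = ((-4 - 1*5) - 5)/(m + √(m + 6)) = ((-4 - 5) - 5)/(m + √(6 + m)) = (-9 - 5)/(m + √(6 + m)) = -14/(m + √(6 + m)))
144*(Q(-4) + O) = 144*(-14/(-4 + √(6 - 4)) + 0) = 144*(-14/(-4 + √2) + 0) = 144*(-14/(-4 + √2)) = -2016/(-4 + √2)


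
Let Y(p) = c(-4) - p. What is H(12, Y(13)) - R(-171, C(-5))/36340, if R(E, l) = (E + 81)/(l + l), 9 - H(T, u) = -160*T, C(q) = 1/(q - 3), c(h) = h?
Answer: 3504975/1817 ≈ 1929.0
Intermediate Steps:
C(q) = 1/(-3 + q)
Y(p) = -4 - p
H(T, u) = 9 + 160*T (H(T, u) = 9 - (-160)*T = 9 + 160*T)
R(E, l) = (81 + E)/(2*l) (R(E, l) = (81 + E)/((2*l)) = (81 + E)*(1/(2*l)) = (81 + E)/(2*l))
H(12, Y(13)) - R(-171, C(-5))/36340 = (9 + 160*12) - (81 - 171)/(2*(1/(-3 - 5)))/36340 = (9 + 1920) - (1/2)*(-90)/1/(-8)/36340 = 1929 - (1/2)*(-90)/(-1/8)/36340 = 1929 - (1/2)*(-8)*(-90)/36340 = 1929 - 360/36340 = 1929 - 1*18/1817 = 1929 - 18/1817 = 3504975/1817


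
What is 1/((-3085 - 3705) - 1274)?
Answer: -1/8064 ≈ -0.00012401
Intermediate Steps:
1/((-3085 - 3705) - 1274) = 1/(-6790 - 1274) = 1/(-8064) = -1/8064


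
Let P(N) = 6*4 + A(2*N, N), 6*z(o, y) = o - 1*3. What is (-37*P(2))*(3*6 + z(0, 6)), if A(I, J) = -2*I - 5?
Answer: -14245/2 ≈ -7122.5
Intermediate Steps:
z(o, y) = -1/2 + o/6 (z(o, y) = (o - 1*3)/6 = (o - 3)/6 = (-3 + o)/6 = -1/2 + o/6)
A(I, J) = -5 - 2*I
P(N) = 19 - 4*N (P(N) = 6*4 + (-5 - 4*N) = 24 + (-5 - 4*N) = 19 - 4*N)
(-37*P(2))*(3*6 + z(0, 6)) = (-37*(19 - 4*2))*(3*6 + (-1/2 + (1/6)*0)) = (-37*(19 - 8))*(18 + (-1/2 + 0)) = (-37*11)*(18 - 1/2) = -407*35/2 = -14245/2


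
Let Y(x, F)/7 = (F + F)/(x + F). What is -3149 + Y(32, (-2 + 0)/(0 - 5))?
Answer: -255055/81 ≈ -3148.8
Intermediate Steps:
Y(x, F) = 14*F/(F + x) (Y(x, F) = 7*((F + F)/(x + F)) = 7*((2*F)/(F + x)) = 7*(2*F/(F + x)) = 14*F/(F + x))
-3149 + Y(32, (-2 + 0)/(0 - 5)) = -3149 + 14*((-2 + 0)/(0 - 5))/((-2 + 0)/(0 - 5) + 32) = -3149 + 14*(-2/(-5))/(-2/(-5) + 32) = -3149 + 14*(-2*(-⅕))/(-2*(-⅕) + 32) = -3149 + 14*(⅖)/(⅖ + 32) = -3149 + 14*(⅖)/(162/5) = -3149 + 14*(⅖)*(5/162) = -3149 + 14/81 = -255055/81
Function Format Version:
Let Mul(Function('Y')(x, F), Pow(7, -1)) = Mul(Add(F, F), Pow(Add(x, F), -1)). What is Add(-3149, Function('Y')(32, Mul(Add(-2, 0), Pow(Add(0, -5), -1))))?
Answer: Rational(-255055, 81) ≈ -3148.8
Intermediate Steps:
Function('Y')(x, F) = Mul(14, F, Pow(Add(F, x), -1)) (Function('Y')(x, F) = Mul(7, Mul(Add(F, F), Pow(Add(x, F), -1))) = Mul(7, Mul(Mul(2, F), Pow(Add(F, x), -1))) = Mul(7, Mul(2, F, Pow(Add(F, x), -1))) = Mul(14, F, Pow(Add(F, x), -1)))
Add(-3149, Function('Y')(32, Mul(Add(-2, 0), Pow(Add(0, -5), -1)))) = Add(-3149, Mul(14, Mul(Add(-2, 0), Pow(Add(0, -5), -1)), Pow(Add(Mul(Add(-2, 0), Pow(Add(0, -5), -1)), 32), -1))) = Add(-3149, Mul(14, Mul(-2, Pow(-5, -1)), Pow(Add(Mul(-2, Pow(-5, -1)), 32), -1))) = Add(-3149, Mul(14, Mul(-2, Rational(-1, 5)), Pow(Add(Mul(-2, Rational(-1, 5)), 32), -1))) = Add(-3149, Mul(14, Rational(2, 5), Pow(Add(Rational(2, 5), 32), -1))) = Add(-3149, Mul(14, Rational(2, 5), Pow(Rational(162, 5), -1))) = Add(-3149, Mul(14, Rational(2, 5), Rational(5, 162))) = Add(-3149, Rational(14, 81)) = Rational(-255055, 81)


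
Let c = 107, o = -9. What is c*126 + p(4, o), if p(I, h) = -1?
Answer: 13481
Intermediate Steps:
c*126 + p(4, o) = 107*126 - 1 = 13482 - 1 = 13481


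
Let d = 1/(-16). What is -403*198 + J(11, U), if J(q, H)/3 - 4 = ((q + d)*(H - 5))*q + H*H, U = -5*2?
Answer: -1358337/16 ≈ -84896.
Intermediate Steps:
d = -1/16 ≈ -0.062500
U = -10
J(q, H) = 12 + 3*H² + 3*q*(-5 + H)*(-1/16 + q) (J(q, H) = 12 + 3*(((q - 1/16)*(H - 5))*q + H*H) = 12 + 3*(((-1/16 + q)*(-5 + H))*q + H²) = 12 + 3*(((-5 + H)*(-1/16 + q))*q + H²) = 12 + 3*(q*(-5 + H)*(-1/16 + q) + H²) = 12 + 3*(H² + q*(-5 + H)*(-1/16 + q)) = 12 + (3*H² + 3*q*(-5 + H)*(-1/16 + q)) = 12 + 3*H² + 3*q*(-5 + H)*(-1/16 + q))
-403*198 + J(11, U) = -403*198 + (12 - 15*11² + 3*(-10)² + (15/16)*11 + 3*(-10)*11² - 3/16*(-10)*11) = -79794 + (12 - 15*121 + 3*100 + 165/16 + 3*(-10)*121 + 165/8) = -79794 + (12 - 1815 + 300 + 165/16 - 3630 + 165/8) = -79794 - 81633/16 = -1358337/16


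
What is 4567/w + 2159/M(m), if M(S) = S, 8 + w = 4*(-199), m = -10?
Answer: -890753/4020 ≈ -221.58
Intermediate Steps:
w = -804 (w = -8 + 4*(-199) = -8 - 796 = -804)
4567/w + 2159/M(m) = 4567/(-804) + 2159/(-10) = 4567*(-1/804) + 2159*(-1/10) = -4567/804 - 2159/10 = -890753/4020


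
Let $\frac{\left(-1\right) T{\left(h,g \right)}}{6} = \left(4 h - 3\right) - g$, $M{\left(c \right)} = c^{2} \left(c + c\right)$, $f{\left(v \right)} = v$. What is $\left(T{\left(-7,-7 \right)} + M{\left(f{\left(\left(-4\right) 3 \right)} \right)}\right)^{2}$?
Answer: $10969344$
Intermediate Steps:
$M{\left(c \right)} = 2 c^{3}$ ($M{\left(c \right)} = c^{2} \cdot 2 c = 2 c^{3}$)
$T{\left(h,g \right)} = 18 - 24 h + 6 g$ ($T{\left(h,g \right)} = - 6 \left(\left(4 h - 3\right) - g\right) = - 6 \left(\left(-3 + 4 h\right) - g\right) = - 6 \left(-3 - g + 4 h\right) = 18 - 24 h + 6 g$)
$\left(T{\left(-7,-7 \right)} + M{\left(f{\left(\left(-4\right) 3 \right)} \right)}\right)^{2} = \left(\left(18 - -168 + 6 \left(-7\right)\right) + 2 \left(\left(-4\right) 3\right)^{3}\right)^{2} = \left(\left(18 + 168 - 42\right) + 2 \left(-12\right)^{3}\right)^{2} = \left(144 + 2 \left(-1728\right)\right)^{2} = \left(144 - 3456\right)^{2} = \left(-3312\right)^{2} = 10969344$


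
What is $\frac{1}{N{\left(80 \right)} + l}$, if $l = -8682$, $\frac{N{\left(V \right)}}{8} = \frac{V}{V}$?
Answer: $- \frac{1}{8674} \approx -0.00011529$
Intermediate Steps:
$N{\left(V \right)} = 8$ ($N{\left(V \right)} = 8 \frac{V}{V} = 8 \cdot 1 = 8$)
$\frac{1}{N{\left(80 \right)} + l} = \frac{1}{8 - 8682} = \frac{1}{-8674} = - \frac{1}{8674}$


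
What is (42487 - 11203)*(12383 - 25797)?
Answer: -419643576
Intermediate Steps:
(42487 - 11203)*(12383 - 25797) = 31284*(-13414) = -419643576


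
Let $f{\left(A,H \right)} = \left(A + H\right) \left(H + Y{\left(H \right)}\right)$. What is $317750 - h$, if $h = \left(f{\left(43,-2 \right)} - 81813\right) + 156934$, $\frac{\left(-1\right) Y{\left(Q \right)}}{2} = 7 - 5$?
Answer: $242875$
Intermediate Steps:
$Y{\left(Q \right)} = -4$ ($Y{\left(Q \right)} = - 2 \left(7 - 5\right) = \left(-2\right) 2 = -4$)
$f{\left(A,H \right)} = \left(-4 + H\right) \left(A + H\right)$ ($f{\left(A,H \right)} = \left(A + H\right) \left(H - 4\right) = \left(A + H\right) \left(-4 + H\right) = \left(-4 + H\right) \left(A + H\right)$)
$h = 74875$ ($h = \left(\left(\left(-2\right)^{2} - 172 - -8 + 43 \left(-2\right)\right) - 81813\right) + 156934 = \left(\left(4 - 172 + 8 - 86\right) - 81813\right) + 156934 = \left(-246 - 81813\right) + 156934 = -82059 + 156934 = 74875$)
$317750 - h = 317750 - 74875 = 242875$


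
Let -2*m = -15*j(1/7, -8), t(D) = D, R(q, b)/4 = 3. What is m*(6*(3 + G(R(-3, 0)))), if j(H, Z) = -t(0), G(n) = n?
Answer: 0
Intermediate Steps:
R(q, b) = 12 (R(q, b) = 4*3 = 12)
j(H, Z) = 0 (j(H, Z) = -1*0 = 0)
m = 0 (m = -(-15)*0/2 = -½*0 = 0)
m*(6*(3 + G(R(-3, 0)))) = 0*(6*(3 + 12)) = 0*(6*15) = 0*90 = 0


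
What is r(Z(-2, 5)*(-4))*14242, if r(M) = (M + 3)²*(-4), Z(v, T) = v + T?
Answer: -4614408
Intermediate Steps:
Z(v, T) = T + v
r(M) = -4*(3 + M)² (r(M) = (3 + M)²*(-4) = -4*(3 + M)²)
r(Z(-2, 5)*(-4))*14242 = -4*(3 + (5 - 2)*(-4))²*14242 = -4*(3 + 3*(-4))²*14242 = -4*(3 - 12)²*14242 = -4*(-9)²*14242 = -4*81*14242 = -324*14242 = -4614408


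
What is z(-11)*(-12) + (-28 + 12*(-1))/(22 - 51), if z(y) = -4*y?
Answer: -15272/29 ≈ -526.62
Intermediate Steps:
z(-11)*(-12) + (-28 + 12*(-1))/(22 - 51) = -4*(-11)*(-12) + (-28 + 12*(-1))/(22 - 51) = 44*(-12) + (-28 - 12)/(-29) = -528 - 40*(-1/29) = -528 + 40/29 = -15272/29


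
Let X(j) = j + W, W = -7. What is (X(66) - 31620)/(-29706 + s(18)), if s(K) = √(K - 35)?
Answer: 937551066/882446453 + 31561*I*√17/882446453 ≈ 1.0624 + 0.00014746*I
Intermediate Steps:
X(j) = -7 + j (X(j) = j - 7 = -7 + j)
s(K) = √(-35 + K)
(X(66) - 31620)/(-29706 + s(18)) = ((-7 + 66) - 31620)/(-29706 + √(-35 + 18)) = (59 - 31620)/(-29706 + √(-17)) = -31561/(-29706 + I*√17)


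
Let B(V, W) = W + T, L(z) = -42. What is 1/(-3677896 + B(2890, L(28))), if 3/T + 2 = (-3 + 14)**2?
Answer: -119/437674619 ≈ -2.7189e-7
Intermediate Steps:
T = 3/119 (T = 3/(-2 + (-3 + 14)**2) = 3/(-2 + 11**2) = 3/(-2 + 121) = 3/119 ≈ 0.025210)
B(V, W) = 3/119 + W (B(V, W) = W + 3/119 = 3/119 + W)
1/(-3677896 + B(2890, L(28))) = 1/(-3677896 + (3/119 - 42)) = 1/(-3677896 - 4995/119) = 1/(-437674619/119) = -119/437674619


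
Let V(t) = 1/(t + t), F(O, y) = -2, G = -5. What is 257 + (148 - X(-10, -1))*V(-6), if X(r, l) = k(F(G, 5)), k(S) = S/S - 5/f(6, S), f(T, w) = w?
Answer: 5879/24 ≈ 244.96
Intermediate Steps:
k(S) = 1 - 5/S (k(S) = S/S - 5/S = 1 - 5/S)
X(r, l) = 7/2 (X(r, l) = (-5 - 2)/(-2) = -1/2*(-7) = 7/2)
V(t) = 1/(2*t)
257 + (148 - X(-10, -1))*V(-6) = 257 + (148 - 1*7/2)*((1/2)/(-6)) = 257 + (148 - 7/2)*((1/2)*(-1/6)) = 257 + (289/2)*(-1/12) = 257 - 289/24 = 5879/24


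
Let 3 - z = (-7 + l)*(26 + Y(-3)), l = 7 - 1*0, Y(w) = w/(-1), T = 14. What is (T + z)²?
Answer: 289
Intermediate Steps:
Y(w) = -w (Y(w) = w*(-1) = -w)
l = 7 (l = 7 + 0 = 7)
z = 3 (z = 3 - (-7 + 7)*(26 - 1*(-3)) = 3 - 0*(26 + 3) = 3 - 0*29 = 3 - 1*0 = 3 + 0 = 3)
(T + z)² = (14 + 3)² = 17² = 289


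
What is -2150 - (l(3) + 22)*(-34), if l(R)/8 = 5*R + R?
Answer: 3494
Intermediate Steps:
l(R) = 48*R (l(R) = 8*(5*R + R) = 8*(6*R) = 48*R)
-2150 - (l(3) + 22)*(-34) = -2150 - (48*3 + 22)*(-34) = -2150 - (144 + 22)*(-34) = -2150 - 166*(-34) = -2150 - 1*(-5644) = -2150 + 5644 = 3494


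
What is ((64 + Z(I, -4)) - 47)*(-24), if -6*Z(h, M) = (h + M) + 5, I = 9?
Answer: -368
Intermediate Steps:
Z(h, M) = -⅚ - M/6 - h/6 (Z(h, M) = -((h + M) + 5)/6 = -((M + h) + 5)/6 = -(5 + M + h)/6 = -⅚ - M/6 - h/6)
((64 + Z(I, -4)) - 47)*(-24) = ((64 + (-⅚ - ⅙*(-4) - ⅙*9)) - 47)*(-24) = ((64 + (-⅚ + ⅔ - 3/2)) - 47)*(-24) = ((64 - 5/3) - 47)*(-24) = (187/3 - 47)*(-24) = (46/3)*(-24) = -368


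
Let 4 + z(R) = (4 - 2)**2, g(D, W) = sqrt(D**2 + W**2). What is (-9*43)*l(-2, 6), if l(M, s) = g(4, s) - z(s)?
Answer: -774*sqrt(13) ≈ -2790.7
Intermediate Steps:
z(R) = 0 (z(R) = -4 + (4 - 2)**2 = -4 + 2**2 = -4 + 4 = 0)
l(M, s) = sqrt(16 + s**2) (l(M, s) = sqrt(4**2 + s**2) - 1*0 = sqrt(16 + s**2) + 0 = sqrt(16 + s**2))
(-9*43)*l(-2, 6) = (-9*43)*sqrt(16 + 6**2) = -387*sqrt(16 + 36) = -774*sqrt(13)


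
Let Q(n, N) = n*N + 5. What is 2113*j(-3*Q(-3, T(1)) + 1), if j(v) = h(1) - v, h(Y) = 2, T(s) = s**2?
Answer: 14791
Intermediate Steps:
Q(n, N) = 5 + N*n (Q(n, N) = N*n + 5 = 5 + N*n)
j(v) = 2 - v
2113*j(-3*Q(-3, T(1)) + 1) = 2113*(2 - (-3*(5 + 1**2*(-3)) + 1)) = 2113*(2 - (-3*(5 + 1*(-3)) + 1)) = 2113*(2 - (-3*(5 - 3) + 1)) = 2113*(2 - (-3*2 + 1)) = 2113*(2 - (-6 + 1)) = 2113*(2 - 1*(-5)) = 2113*(2 + 5) = 2113*7 = 14791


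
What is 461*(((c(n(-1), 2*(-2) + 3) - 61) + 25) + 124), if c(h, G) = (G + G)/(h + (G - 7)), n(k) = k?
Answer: 366034/9 ≈ 40670.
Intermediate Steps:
c(h, G) = 2*G/(-7 + G + h) (c(h, G) = (2*G)/(h + (-7 + G)) = (2*G)/(-7 + G + h) = 2*G/(-7 + G + h))
461*(((c(n(-1), 2*(-2) + 3) - 61) + 25) + 124) = 461*(((2*(2*(-2) + 3)/(-7 + (2*(-2) + 3) - 1) - 61) + 25) + 124) = 461*(((2*(-4 + 3)/(-7 + (-4 + 3) - 1) - 61) + 25) + 124) = 461*(((2*(-1)/(-7 - 1 - 1) - 61) + 25) + 124) = 461*(((2*(-1)/(-9) - 61) + 25) + 124) = 461*(((2*(-1)*(-⅑) - 61) + 25) + 124) = 461*(((2/9 - 61) + 25) + 124) = 461*((-547/9 + 25) + 124) = 461*(-322/9 + 124) = 461*(794/9) = 366034/9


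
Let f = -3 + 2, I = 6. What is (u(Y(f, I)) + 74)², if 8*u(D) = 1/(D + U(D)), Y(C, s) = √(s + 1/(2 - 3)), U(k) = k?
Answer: (5920 + √5)²/6400 ≈ 5480.1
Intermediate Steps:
f = -1
Y(C, s) = √(-1 + s) (Y(C, s) = √(s + 1/(-1)) = √(s - 1) = √(-1 + s))
u(D) = 1/(16*D) (u(D) = 1/(8*(D + D)) = 1/(8*((2*D))) = (1/(2*D))/8 = 1/(16*D))
(u(Y(f, I)) + 74)² = (1/(16*(√(-1 + 6))) + 74)² = (1/(16*(√5)) + 74)² = ((√5/5)/16 + 74)² = (√5/80 + 74)² = (74 + √5/80)²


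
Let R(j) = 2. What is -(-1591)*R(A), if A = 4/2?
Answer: 3182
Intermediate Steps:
A = 2 (A = 4*(1/2) = 2)
-(-1591)*R(A) = -(-1591)*2 = -43*(-74) = 3182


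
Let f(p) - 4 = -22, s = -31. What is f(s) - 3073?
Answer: -3091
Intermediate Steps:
f(p) = -18 (f(p) = 4 - 22 = -18)
f(s) - 3073 = -18 - 3073 = -3091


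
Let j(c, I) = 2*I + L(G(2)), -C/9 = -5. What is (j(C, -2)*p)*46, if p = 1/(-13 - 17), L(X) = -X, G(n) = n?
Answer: 46/5 ≈ 9.2000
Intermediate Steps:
C = 45 (C = -9*(-5) = 45)
j(c, I) = -2 + 2*I (j(c, I) = 2*I - 1*2 = 2*I - 2 = -2 + 2*I)
p = -1/30 (p = 1/(-30) = -1/30 ≈ -0.033333)
(j(C, -2)*p)*46 = ((-2 + 2*(-2))*(-1/30))*46 = ((-2 - 4)*(-1/30))*46 = -6*(-1/30)*46 = (⅕)*46 = 46/5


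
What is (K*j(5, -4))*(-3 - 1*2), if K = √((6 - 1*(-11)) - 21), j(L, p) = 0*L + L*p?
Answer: 200*I ≈ 200.0*I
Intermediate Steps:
j(L, p) = L*p (j(L, p) = 0 + L*p = L*p)
K = 2*I (K = √((6 + 11) - 21) = √(17 - 21) = √(-4) = 2*I ≈ 2.0*I)
(K*j(5, -4))*(-3 - 1*2) = ((2*I)*(5*(-4)))*(-3 - 1*2) = ((2*I)*(-20))*(-3 - 2) = -40*I*(-5) = 200*I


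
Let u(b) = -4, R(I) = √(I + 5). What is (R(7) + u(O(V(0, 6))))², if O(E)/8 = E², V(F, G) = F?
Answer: 28 - 16*√3 ≈ 0.28719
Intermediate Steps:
O(E) = 8*E²
R(I) = √(5 + I)
(R(7) + u(O(V(0, 6))))² = (√(5 + 7) - 4)² = (√12 - 4)² = (2*√3 - 4)² = (-4 + 2*√3)²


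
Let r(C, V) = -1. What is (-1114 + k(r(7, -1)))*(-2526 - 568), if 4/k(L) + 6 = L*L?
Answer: 17245956/5 ≈ 3.4492e+6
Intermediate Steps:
k(L) = 4/(-6 + L**2) (k(L) = 4/(-6 + L*L) = 4/(-6 + L**2))
(-1114 + k(r(7, -1)))*(-2526 - 568) = (-1114 + 4/(-6 + (-1)**2))*(-2526 - 568) = (-1114 + 4/(-6 + 1))*(-3094) = (-1114 + 4/(-5))*(-3094) = (-1114 + 4*(-1/5))*(-3094) = (-1114 - 4/5)*(-3094) = -5574/5*(-3094) = 17245956/5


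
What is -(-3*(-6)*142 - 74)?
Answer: -2482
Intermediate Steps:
-(-3*(-6)*142 - 74) = -(18*142 - 74) = -(2556 - 74) = -1*2482 = -2482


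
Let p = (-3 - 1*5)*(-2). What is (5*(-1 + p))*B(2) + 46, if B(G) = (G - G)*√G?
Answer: 46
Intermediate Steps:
p = 16 (p = (-3 - 5)*(-2) = -8*(-2) = 16)
B(G) = 0 (B(G) = 0*√G = 0)
(5*(-1 + p))*B(2) + 46 = (5*(-1 + 16))*0 + 46 = (5*15)*0 + 46 = 75*0 + 46 = 0 + 46 = 46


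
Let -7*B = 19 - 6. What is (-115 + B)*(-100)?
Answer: 81800/7 ≈ 11686.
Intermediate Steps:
B = -13/7 (B = -(19 - 6)/7 = -⅐*13 = -13/7 ≈ -1.8571)
(-115 + B)*(-100) = (-115 - 13/7)*(-100) = -818/7*(-100) = 81800/7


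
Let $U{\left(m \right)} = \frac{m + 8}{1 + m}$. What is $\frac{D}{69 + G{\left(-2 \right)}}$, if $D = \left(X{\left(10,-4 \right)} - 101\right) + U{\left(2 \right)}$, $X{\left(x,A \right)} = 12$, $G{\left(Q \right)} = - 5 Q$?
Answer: $- \frac{257}{237} \approx -1.0844$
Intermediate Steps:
$U{\left(m \right)} = \frac{8 + m}{1 + m}$
$D = - \frac{257}{3}$ ($D = \left(12 - 101\right) + \frac{8 + 2}{1 + 2} = -89 + \frac{1}{3} \cdot 10 = -89 + \frac{10}{3} = - \frac{257}{3} \approx -85.667$)
$\frac{D}{69 + G{\left(-2 \right)}} = \frac{1}{69 - -10} \left(- \frac{257}{3}\right) = \frac{1}{69 + 10} \left(- \frac{257}{3}\right) = \frac{1}{79} \left(- \frac{257}{3}\right) = - \frac{257}{237}$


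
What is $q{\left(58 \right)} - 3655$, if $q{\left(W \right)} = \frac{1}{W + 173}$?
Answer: $- \frac{844304}{231} \approx -3655.0$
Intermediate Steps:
$q{\left(W \right)} = \frac{1}{173 + W}$
$q{\left(58 \right)} - 3655 = \frac{1}{173 + 58} - 3655 = \frac{1}{231} - 3655 = - \frac{844304}{231}$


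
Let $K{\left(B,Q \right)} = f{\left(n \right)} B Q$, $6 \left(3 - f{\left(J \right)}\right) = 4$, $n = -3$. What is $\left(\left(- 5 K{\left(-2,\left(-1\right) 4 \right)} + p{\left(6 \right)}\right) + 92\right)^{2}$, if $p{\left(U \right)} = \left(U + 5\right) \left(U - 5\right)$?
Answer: $\frac{841}{9} \approx 93.444$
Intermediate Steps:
$f{\left(J \right)} = \frac{7}{3}$ ($f{\left(J \right)} = 3 - \frac{2}{3} = \frac{7}{3}$)
$p{\left(U \right)} = \left(-5 + U\right) \left(5 + U\right)$ ($p{\left(U \right)} = \left(5 + U\right) \left(-5 + U\right) = \left(-5 + U\right) \left(5 + U\right)$)
$K{\left(B,Q \right)} = \frac{7 B Q}{3}$
$\left(\left(- 5 K{\left(-2,\left(-1\right) 4 \right)} + p{\left(6 \right)}\right) + 92\right)^{2} = \left(\left(- 5 \cdot \frac{7}{3} \left(-2\right) \left(\left(-1\right) 4\right) - \left(25 - 6^{2}\right)\right) + 92\right)^{2} = \left(\left(- 5 \cdot \frac{7}{3} \left(-2\right) \left(-4\right) + \left(-25 + 36\right)\right) + 92\right)^{2} = \left(\left(\left(-5\right) \frac{56}{3} + 11\right) + 92\right)^{2} = \left(\left(- \frac{280}{3} + 11\right) + 92\right)^{2} = \left(- \frac{247}{3} + 92\right)^{2} = \left(\frac{29}{3}\right)^{2} = \frac{841}{9}$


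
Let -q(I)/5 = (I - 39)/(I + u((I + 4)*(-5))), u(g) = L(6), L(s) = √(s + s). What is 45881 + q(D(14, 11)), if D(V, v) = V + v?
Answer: 28126803/613 - 140*√3/613 ≈ 45883.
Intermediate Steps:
L(s) = √2*√s (L(s) = √(2*s) = √2*√s)
u(g) = 2*√3 (u(g) = √2*√6 = 2*√3)
q(I) = -5*(-39 + I)/(I + 2*√3) (q(I) = -5*(I - 39)/(I + 2*√3) = -5*(-39 + I)/(I + 2*√3))
45881 + q(D(14, 11)) = 45881 + 5*(39 - (14 + 11))/((14 + 11) + 2*√3) = 45881 + 5*(39 - 1*25)/(25 + 2*√3) = 45881 + 5*(39 - 25)/(25 + 2*√3) = 45881 + 5*14/(25 + 2*√3) = 45881 + 70/(25 + 2*√3)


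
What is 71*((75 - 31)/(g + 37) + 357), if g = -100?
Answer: 1593737/63 ≈ 25297.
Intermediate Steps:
71*((75 - 31)/(g + 37) + 357) = 71*((75 - 31)/(-100 + 37) + 357) = 71*(44/(-63) + 357) = 71*(44*(-1/63) + 357) = 71*(-44/63 + 357) = 71*(22447/63) = 1593737/63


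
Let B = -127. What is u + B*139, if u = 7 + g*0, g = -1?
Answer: -17646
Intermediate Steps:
u = 7 (u = 7 - 1*0 = 7 + 0 = 7)
u + B*139 = 7 - 127*139 = 7 - 17653 = -17646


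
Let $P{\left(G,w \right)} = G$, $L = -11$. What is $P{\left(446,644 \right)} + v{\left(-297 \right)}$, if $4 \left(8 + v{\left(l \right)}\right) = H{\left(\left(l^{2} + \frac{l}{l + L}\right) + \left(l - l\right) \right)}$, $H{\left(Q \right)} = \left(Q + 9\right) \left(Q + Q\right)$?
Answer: $\frac{6100925370933}{1568} \approx 3.8909 \cdot 10^{9}$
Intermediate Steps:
$H{\left(Q \right)} = 2 Q \left(9 + Q\right)$ ($H{\left(Q \right)} = \left(9 + Q\right) 2 Q = 2 Q \left(9 + Q\right)$)
$v{\left(l \right)} = -8 + \frac{\left(l^{2} + \frac{l}{-11 + l}\right) \left(9 + l^{2} + \frac{l}{-11 + l}\right)}{2}$ ($v{\left(l \right)} = -8 + \frac{2 \left(\left(l^{2} + \frac{l}{l - 11}\right) + \left(l - l\right)\right) \left(9 + \left(\left(l^{2} + \frac{l}{l - 11}\right) + \left(l - l\right)\right)\right)}{4} = -8 + \frac{2 \left(\left(l^{2} + \frac{l}{-11 + l}\right) + 0\right) \left(9 + \left(\left(l^{2} + \frac{l}{-11 + l}\right) + 0\right)\right)}{4} = -8 + \frac{2 \left(l^{2} + \frac{l}{-11 + l}\right) \left(9 + \left(l^{2} + \frac{l}{-11 + l}\right)\right)}{4} = -8 + \frac{2 \left(l^{2} + \frac{l}{-11 + l}\right) \left(9 + l^{2} + \frac{l}{-11 + l}\right)}{4} = -8 + \frac{\left(l^{2} + \frac{l}{-11 + l}\right) \left(9 + l^{2} + \frac{l}{-11 + l}\right)}{2}$)
$P{\left(446,644 \right)} + v{\left(-297 \right)} = 446 + \frac{- 16 \left(-11 - 297\right)^{2} - 297 \left(1 - 297 \left(-11 - 297\right)\right) \left(-99 + 9 \left(-297\right) - 297 \left(1 - 297 \left(-11 - 297\right)\right)\right)}{2 \left(-11 - 297\right)^{2}} = 446 + \frac{- 16 \left(-308\right)^{2} - 297 \left(1 - -91476\right) \left(-99 - 2673 - 297 \left(1 - -91476\right)\right)}{2 \cdot 94864} = 446 + \frac{1}{2} \cdot \frac{1}{94864} \left(\left(-16\right) 94864 - 297 \left(1 + 91476\right) \left(-99 - 2673 - 297 \left(1 + 91476\right)\right)\right) = 446 + \frac{1}{2} \cdot \frac{1}{94864} \left(-1517824 - 27168669 \left(-99 - 2673 - 27168669\right)\right) = 446 + \frac{1}{2} \cdot \frac{1}{94864} \left(-1517824 - 27168669 \left(-27171441\right)\right) = 446 + \frac{1}{2} \cdot \frac{1}{94864} \left(-1517824 + 738211886782029\right) = 446 + \frac{1}{2} \cdot \frac{1}{94864} \cdot 738211885264205 = 446 + \frac{6100924671605}{1568} = \frac{6100925370933}{1568}$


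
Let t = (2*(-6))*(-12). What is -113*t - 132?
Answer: -16404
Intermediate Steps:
t = 144 (t = -12*(-12) = 144)
-113*t - 132 = -113*144 - 132 = -16272 - 132 = -16404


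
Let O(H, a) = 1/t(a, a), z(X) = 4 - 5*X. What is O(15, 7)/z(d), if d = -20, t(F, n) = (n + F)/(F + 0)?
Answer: 1/208 ≈ 0.0048077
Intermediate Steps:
t(F, n) = (F + n)/F
O(H, a) = 1/2 (O(H, a) = 1/((a + a)/a) = 1/((2*a)/a) = 1/2)
O(15, 7)/z(d) = 1/(2*(4 - 5*(-20))) = 1/(2*(4 + 100)) = (1/2)/104 = (1/2)*(1/104) = 1/208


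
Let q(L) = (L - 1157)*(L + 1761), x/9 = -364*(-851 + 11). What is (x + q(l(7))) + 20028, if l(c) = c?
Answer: 738668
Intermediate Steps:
x = 2751840 (x = 9*(-364*(-851 + 11)) = 9*(-364*(-840)) = 9*305760 = 2751840)
q(L) = (-1157 + L)*(1761 + L)
(x + q(l(7))) + 20028 = (2751840 + (-2037477 + 7² + 604*7)) + 20028 = (2751840 + (-2037477 + 49 + 4228)) + 20028 = (2751840 - 2033200) + 20028 = 718640 + 20028 = 738668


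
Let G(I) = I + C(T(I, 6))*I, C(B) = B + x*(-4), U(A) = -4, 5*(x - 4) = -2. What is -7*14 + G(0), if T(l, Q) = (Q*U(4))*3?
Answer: -98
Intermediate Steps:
x = 18/5 (x = 4 + (⅕)*(-2) = 4 - ⅖ = 18/5 ≈ 3.6000)
T(l, Q) = -12*Q (T(l, Q) = (Q*(-4))*3 = -4*Q*3 = -12*Q)
C(B) = -72/5 + B (C(B) = B + (18/5)*(-4) = B - 72/5 = -72/5 + B)
G(I) = -427*I/5 (G(I) = I + (-72/5 - 12*6)*I = I + (-72/5 - 72)*I = I - 432*I/5 = -427*I/5)
-7*14 + G(0) = -7*14 - 427/5*0 = -98 + 0 = -98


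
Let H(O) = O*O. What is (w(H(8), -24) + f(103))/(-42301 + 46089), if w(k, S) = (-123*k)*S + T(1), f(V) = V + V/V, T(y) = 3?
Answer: 189035/3788 ≈ 49.904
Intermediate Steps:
f(V) = 1 + V (f(V) = V + 1 = 1 + V)
H(O) = O**2
w(k, S) = 3 - 123*S*k (w(k, S) = (-123*k)*S + 3 = -123*S*k + 3 = 3 - 123*S*k)
(w(H(8), -24) + f(103))/(-42301 + 46089) = ((3 - 123*(-24)*8**2) + (1 + 103))/(-42301 + 46089) = ((3 - 123*(-24)*64) + 104)/3788 = ((3 + 188928) + 104)*(1/3788) = (188931 + 104)*(1/3788) = 189035*(1/3788) = 189035/3788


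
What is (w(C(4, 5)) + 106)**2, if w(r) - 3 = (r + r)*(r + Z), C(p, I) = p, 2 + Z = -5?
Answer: 7225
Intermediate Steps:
Z = -7 (Z = -2 - 5 = -7)
w(r) = 3 + 2*r*(-7 + r) (w(r) = 3 + (r + r)*(r - 7) = 3 + (2*r)*(-7 + r) = 3 + 2*r*(-7 + r))
(w(C(4, 5)) + 106)**2 = ((3 - 14*4 + 2*4**2) + 106)**2 = ((3 - 56 + 2*16) + 106)**2 = ((3 - 56 + 32) + 106)**2 = (-21 + 106)**2 = 85**2 = 7225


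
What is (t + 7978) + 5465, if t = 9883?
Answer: 23326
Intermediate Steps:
(t + 7978) + 5465 = (9883 + 7978) + 5465 = 17861 + 5465 = 23326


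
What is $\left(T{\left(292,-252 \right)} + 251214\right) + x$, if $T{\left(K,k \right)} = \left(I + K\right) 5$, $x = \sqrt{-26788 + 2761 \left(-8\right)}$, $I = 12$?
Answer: $252734 + 2 i \sqrt{12219} \approx 2.5273 \cdot 10^{5} + 221.08 i$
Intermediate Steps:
$x = 2 i \sqrt{12219}$ ($x = \sqrt{-26788 - 22088} = \sqrt{-48876} = 2 i \sqrt{12219} \approx 221.08 i$)
$T{\left(K,k \right)} = 60 + 5 K$ ($T{\left(K,k \right)} = \left(12 + K\right) 5 = 60 + 5 K$)
$\left(T{\left(292,-252 \right)} + 251214\right) + x = \left(\left(60 + 5 \cdot 292\right) + 251214\right) + 2 i \sqrt{12219} = \left(\left(60 + 1460\right) + 251214\right) + 2 i \sqrt{12219} = \left(1520 + 251214\right) + 2 i \sqrt{12219} = 252734 + 2 i \sqrt{12219}$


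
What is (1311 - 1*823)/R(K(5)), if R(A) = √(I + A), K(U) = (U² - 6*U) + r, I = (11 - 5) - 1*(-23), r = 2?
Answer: 244*√26/13 ≈ 95.705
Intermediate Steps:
I = 29 (I = 6 + 23 = 29)
K(U) = 2 + U² - 6*U (K(U) = (U² - 6*U) + 2 = 2 + U² - 6*U)
R(A) = √(29 + A)
(1311 - 1*823)/R(K(5)) = (1311 - 1*823)/(√(29 + (2 + 5² - 6*5))) = (1311 - 823)/(√(29 + (2 + 25 - 30))) = 488/(√(29 - 3)) = 488/(√26) = 488*(√26/26) = 244*√26/13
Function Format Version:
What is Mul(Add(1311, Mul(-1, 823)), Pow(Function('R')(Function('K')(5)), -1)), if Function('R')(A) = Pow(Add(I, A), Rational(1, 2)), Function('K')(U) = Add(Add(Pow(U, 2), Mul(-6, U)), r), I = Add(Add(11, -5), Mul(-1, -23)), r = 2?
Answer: Mul(Rational(244, 13), Pow(26, Rational(1, 2))) ≈ 95.705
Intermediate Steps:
I = 29 (I = Add(6, 23) = 29)
Function('K')(U) = Add(2, Pow(U, 2), Mul(-6, U)) (Function('K')(U) = Add(Add(Pow(U, 2), Mul(-6, U)), 2) = Add(2, Pow(U, 2), Mul(-6, U)))
Function('R')(A) = Pow(Add(29, A), Rational(1, 2))
Mul(Add(1311, Mul(-1, 823)), Pow(Function('R')(Function('K')(5)), -1)) = Mul(Add(1311, Mul(-1, 823)), Pow(Pow(Add(29, Add(2, Pow(5, 2), Mul(-6, 5))), Rational(1, 2)), -1)) = Mul(Add(1311, -823), Pow(Pow(Add(29, Add(2, 25, -30)), Rational(1, 2)), -1)) = Mul(488, Pow(Pow(Add(29, -3), Rational(1, 2)), -1)) = Mul(488, Pow(Pow(26, Rational(1, 2)), -1)) = Mul(488, Mul(Rational(1, 26), Pow(26, Rational(1, 2)))) = Mul(Rational(244, 13), Pow(26, Rational(1, 2)))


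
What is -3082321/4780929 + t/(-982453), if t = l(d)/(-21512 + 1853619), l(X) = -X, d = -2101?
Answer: -5548051491817283020/8605476270219539559 ≈ -0.64471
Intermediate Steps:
t = 2101/1832107 (t = (-1*(-2101))/(-21512 + 1853619) = 2101/1832107 ≈ 0.0011468)
-3082321/4780929 + t/(-982453) = -3082321/4780929 + (2101/1832107)/(-982453) = -3082321*1/4780929 + (2101/1832107)*(-1/982453) = -3082321/4780929 - 2101/1799959018471 = -5548051491817283020/8605476270219539559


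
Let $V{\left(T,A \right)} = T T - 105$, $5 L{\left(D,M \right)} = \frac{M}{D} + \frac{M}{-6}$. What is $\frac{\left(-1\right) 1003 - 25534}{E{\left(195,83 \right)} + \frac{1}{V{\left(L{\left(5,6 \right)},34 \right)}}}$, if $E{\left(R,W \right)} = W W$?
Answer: $- \frac{1741464088}{452083111} \approx -3.8521$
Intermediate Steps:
$L{\left(D,M \right)} = - \frac{M}{30} + \frac{M}{5 D}$ ($L{\left(D,M \right)} = \frac{\frac{M}{D} + \frac{M}{-6}}{5} = \frac{\frac{M}{D} + M \left(- \frac{1}{6}\right)}{5} = \frac{\frac{M}{D} - \frac{M}{6}}{5} = \frac{- \frac{M}{6} + \frac{M}{D}}{5} = - \frac{M}{30} + \frac{M}{5 D}$)
$V{\left(T,A \right)} = -105 + T^{2}$ ($V{\left(T,A \right)} = T^{2} - 105 = -105 + T^{2}$)
$E{\left(R,W \right)} = W^{2}$
$\frac{\left(-1\right) 1003 - 25534}{E{\left(195,83 \right)} + \frac{1}{V{\left(L{\left(5,6 \right)},34 \right)}}} = \frac{\left(-1\right) 1003 - 25534}{83^{2} + \frac{1}{-105 + \left(\frac{1}{30} \cdot 6 \cdot \frac{1}{5} \left(6 - 5\right)\right)^{2}}} = \frac{-1003 - 25534}{6889 + \frac{1}{-105 + \left(\frac{1}{30} \cdot 6 \cdot \frac{1}{5} \left(6 - 5\right)\right)^{2}}} = - \frac{26537}{6889 + \frac{1}{-105 + \left(\frac{1}{30} \cdot 6 \cdot \frac{1}{5} \cdot 1\right)^{2}}} = - \frac{26537}{6889 + \frac{1}{-105 + \left(\frac{1}{25}\right)^{2}}} = - \frac{26537}{6889 + \frac{1}{-105 + \frac{1}{625}}} = - \frac{26537}{6889 + \frac{1}{- \frac{65624}{625}}} = - \frac{26537}{6889 - \frac{625}{65624}} = - \frac{26537}{\frac{452083111}{65624}} = \left(-26537\right) \frac{65624}{452083111} = - \frac{1741464088}{452083111}$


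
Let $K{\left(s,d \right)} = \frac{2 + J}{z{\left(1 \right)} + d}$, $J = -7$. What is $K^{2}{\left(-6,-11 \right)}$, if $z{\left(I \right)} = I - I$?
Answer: $\frac{25}{121} \approx 0.20661$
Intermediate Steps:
$z{\left(I \right)} = 0$
$K{\left(s,d \right)} = - \frac{5}{d}$ ($K{\left(s,d \right)} = \frac{2 - 7}{0 + d} = - \frac{5}{d}$)
$K^{2}{\left(-6,-11 \right)} = \left(- \frac{5}{-11}\right)^{2} = \left(\left(-5\right) \left(- \frac{1}{11}\right)\right)^{2} = \left(\frac{5}{11}\right)^{2} = \frac{25}{121}$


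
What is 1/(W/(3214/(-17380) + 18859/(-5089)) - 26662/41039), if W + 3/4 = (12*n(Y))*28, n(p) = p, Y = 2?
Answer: -14122564999174/2445657545288567 ≈ -0.0057746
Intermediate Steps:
W = 2685/4 (W = -3/4 + (12*2)*28 = -3/4 + 24*28 = -3/4 + 672 = 2685/4 ≈ 671.25)
1/(W/(3214/(-17380) + 18859/(-5089)) - 26662/41039) = 1/(2685/(4*(3214/(-17380) + 18859/(-5089))) - 26662/41039) = 1/(2685/(4*(3214*(-1/17380) + 18859*(-1/5089))) - 26662*1/41039) = 1/(2685/(4*(-1607/8690 - 18859/5089)) - 26662/41039) = 1/(2685/(4*(-172062733/44223410)) - 26662/41039) = 1/((2685/4)*(-44223410/172062733) - 26662/41039) = 1/(-59369927925/344125466 - 26662/41039) = 1/(-2445657545288567/14122564999174) = -14122564999174/2445657545288567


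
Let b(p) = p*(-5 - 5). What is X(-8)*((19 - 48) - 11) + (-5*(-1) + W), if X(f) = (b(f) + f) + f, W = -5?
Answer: -2560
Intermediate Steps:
b(p) = -10*p (b(p) = p*(-10) = -10*p)
X(f) = -8*f (X(f) = (-10*f + f) + f = -9*f + f = -8*f)
X(-8)*((19 - 48) - 11) + (-5*(-1) + W) = (-8*(-8))*((19 - 48) - 11) + (-5*(-1) - 5) = 64*(-29 - 11) + (5 - 5) = 64*(-40) + 0 = -2560 + 0 = -2560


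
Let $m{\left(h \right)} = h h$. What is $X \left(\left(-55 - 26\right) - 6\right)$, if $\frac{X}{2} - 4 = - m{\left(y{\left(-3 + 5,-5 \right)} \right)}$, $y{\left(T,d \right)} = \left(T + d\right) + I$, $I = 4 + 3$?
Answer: $2088$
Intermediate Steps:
$I = 7$
$y{\left(T,d \right)} = 7 + T + d$ ($y{\left(T,d \right)} = \left(T + d\right) + 7 = 7 + T + d$)
$m{\left(h \right)} = h^{2}$
$X = -24$ ($X = 8 + 2 \left(- \left(7 + \left(-3 + 5\right) - 5\right)^{2}\right) = 8 + 2 \left(- \left(7 + 2 - 5\right)^{2}\right) = 8 + 2 \left(- 4^{2}\right) = 8 + 2 \left(\left(-1\right) 16\right) = 8 + 2 \left(-16\right) = 8 - 32 = -24$)
$X \left(\left(-55 - 26\right) - 6\right) = - 24 \left(\left(-55 - 26\right) - 6\right) = - 24 \left(-81 - 6\right) = \left(-24\right) \left(-87\right) = 2088$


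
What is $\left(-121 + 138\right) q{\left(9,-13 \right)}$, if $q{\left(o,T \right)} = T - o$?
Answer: $-374$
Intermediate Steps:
$\left(-121 + 138\right) q{\left(9,-13 \right)} = \left(-121 + 138\right) \left(-13 - 9\right) = 17 \left(-13 - 9\right) = 17 \left(-22\right) = -374$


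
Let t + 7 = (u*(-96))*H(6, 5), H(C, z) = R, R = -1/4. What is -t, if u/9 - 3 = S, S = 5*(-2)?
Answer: 1519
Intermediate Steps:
R = -1/4 (R = -1*1/4 = -1/4 ≈ -0.25000)
H(C, z) = -1/4
S = -10
u = -63 (u = 27 + 9*(-10) = 27 - 90 = -63)
t = -1519 (t = -7 - 63*(-96)*(-1/4) = -7 + 6048*(-1/4) = -7 - 1512 = -1519)
-t = -1*(-1519) = 1519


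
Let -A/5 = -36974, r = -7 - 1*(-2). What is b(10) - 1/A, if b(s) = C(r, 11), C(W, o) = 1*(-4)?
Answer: -739481/184870 ≈ -4.0000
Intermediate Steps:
r = -5 (r = -7 + 2 = -5)
C(W, o) = -4
A = 184870 (A = -5*(-36974) = 184870)
b(s) = -4
b(10) - 1/A = -4 - 1/184870 = -739481/184870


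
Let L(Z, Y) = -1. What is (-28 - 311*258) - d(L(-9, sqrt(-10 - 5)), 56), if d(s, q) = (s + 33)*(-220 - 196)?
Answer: -66954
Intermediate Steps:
d(s, q) = -13728 - 416*s (d(s, q) = (33 + s)*(-416) = -13728 - 416*s)
(-28 - 311*258) - d(L(-9, sqrt(-10 - 5)), 56) = (-28 - 311*258) - (-13728 - 416*(-1)) = (-28 - 80238) - (-13728 + 416) = -80266 - 1*(-13312) = -80266 + 13312 = -66954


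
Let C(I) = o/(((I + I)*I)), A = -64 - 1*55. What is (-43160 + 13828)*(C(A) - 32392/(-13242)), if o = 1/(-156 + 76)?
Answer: -269093545071887/3750399240 ≈ -71751.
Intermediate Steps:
A = -119 (A = -64 - 55 = -119)
o = -1/80 (o = 1/(-80) = -1/80 ≈ -0.012500)
C(I) = -1/(160*I**2) (C(I) = -1/(I*(I + I))/80 = -1/(2*I**2)/80 = -1/(160*I**2))
(-43160 + 13828)*(C(A) - 32392/(-13242)) = (-43160 + 13828)*(-1/160/(-119)**2 - 32392/(-13242)) = -29332*(-1/160*1/14161 - 32392*(-1/13242)) = -29332*(-1/2265760 + 16196/6621) = -29332*36696242339/15001596960 = -269093545071887/3750399240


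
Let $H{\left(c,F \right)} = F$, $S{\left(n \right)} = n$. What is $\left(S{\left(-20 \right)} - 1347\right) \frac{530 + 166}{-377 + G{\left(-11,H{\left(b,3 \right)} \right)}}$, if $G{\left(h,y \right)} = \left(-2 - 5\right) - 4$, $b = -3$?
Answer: $\frac{237858}{97} \approx 2452.1$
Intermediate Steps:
$G{\left(h,y \right)} = -11$ ($G{\left(h,y \right)} = -7 - 4 = -11$)
$\left(S{\left(-20 \right)} - 1347\right) \frac{530 + 166}{-377 + G{\left(-11,H{\left(b,3 \right)} \right)}} = \left(-20 - 1347\right) \frac{530 + 166}{-377 - 11} = - 1367 \frac{696}{-388} = - 1367 \cdot 696 \left(- \frac{1}{388}\right) = \left(-1367\right) \left(- \frac{174}{97}\right) = \frac{237858}{97}$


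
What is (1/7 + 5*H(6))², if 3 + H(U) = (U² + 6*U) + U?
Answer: 6895876/49 ≈ 1.4073e+5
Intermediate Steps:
H(U) = -3 + U² + 7*U (H(U) = -3 + ((U² + 6*U) + U) = -3 + (U² + 7*U) = -3 + U² + 7*U)
(1/7 + 5*H(6))² = (1/7 + 5*(-3 + 6² + 7*6))² = (⅐ + 5*(-3 + 36 + 42))² = (⅐ + 5*75)² = (⅐ + 375)² = (2626/7)² = 6895876/49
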